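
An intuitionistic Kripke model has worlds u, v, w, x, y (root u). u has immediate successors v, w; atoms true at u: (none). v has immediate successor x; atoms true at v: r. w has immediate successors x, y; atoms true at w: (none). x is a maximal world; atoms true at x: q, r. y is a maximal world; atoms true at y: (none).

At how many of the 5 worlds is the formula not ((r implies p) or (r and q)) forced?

u: does not force it — u does not force not ((r implies p) or (r and q)) since x is accessible from u and x forces (r implies p) or (r and q).
v: does not force it.
w: does not force it.
x: does not force it.
y: does not force it.
Worlds forcing the formula: { }.

0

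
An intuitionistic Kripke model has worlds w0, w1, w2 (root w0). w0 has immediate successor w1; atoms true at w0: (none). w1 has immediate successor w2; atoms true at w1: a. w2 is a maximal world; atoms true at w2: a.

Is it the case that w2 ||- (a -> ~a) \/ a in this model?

Yes

w2 ||- (a -> ~a) \/ a via the disjunct a.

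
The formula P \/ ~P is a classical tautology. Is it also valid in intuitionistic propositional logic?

This is the law of excluded middle, which is not intuitionistically valid.
A Kripke countermodel: worlds u, v; order generated by u <= v; atoms true at each world — u:{}; v:{P}.
u ||-/- P \/ ~P: neither disjunct is forced at u.
u lacks atom P, so u ||-/- P.
So the root u does not force the formula.

No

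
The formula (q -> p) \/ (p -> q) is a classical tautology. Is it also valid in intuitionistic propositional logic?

No

This is the Gödel–Dummett linearity axiom, which is not intuitionistically valid.
A Kripke countermodel: worlds s0, s1, s2; order generated by s0 <= s1, s0 <= s2; atoms true at each world — s0:{}; s1:{q}; s2:{p}.
s0 ||-/- (q -> p) \/ (p -> q): neither disjunct is forced at s0.
s0 ||-/- q -> p: at the accessible world s1, s1 ||- q but s1 ||-/- p.
s1 lacks atom p, so s1 ||-/- p.
So the root s0 does not force the formula.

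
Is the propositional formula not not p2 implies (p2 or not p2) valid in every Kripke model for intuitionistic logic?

No

This is a variant of double-negation elimination (deriving excluded middle from double negation), which is not intuitionistically valid.
A Kripke countermodel: worlds 0, 1; order generated by 0 <= 1; atoms true at each world — 0:{}; 1:{p2}.
0 does not force not not p2 implies (p2 or not p2): already at 0 itself, 0 forces not not p2 but 0 does not force p2 or not p2.
0 does not force p2 or not p2: neither disjunct is forced at 0.
0 lacks atom p2, so 0 does not force p2.
So the root 0 does not force the formula.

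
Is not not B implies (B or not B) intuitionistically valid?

This is a variant of double-negation elimination (deriving excluded middle from double negation), which is not intuitionistically valid.
A Kripke countermodel: worlds a, b; order generated by a <= b; atoms true at each world — a:{}; b:{B}.
a does not force not not B implies (B or not B): already at a itself, a forces not not B but a does not force B or not B.
a does not force B or not B: neither disjunct is forced at a.
a lacks atom B, so a does not force B.
So the root a does not force the formula.

No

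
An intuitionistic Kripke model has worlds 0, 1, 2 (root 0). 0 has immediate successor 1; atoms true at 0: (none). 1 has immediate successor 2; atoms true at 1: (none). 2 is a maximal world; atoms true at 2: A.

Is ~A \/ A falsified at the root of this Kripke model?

Yes

0 ||-/- ~A \/ A: neither disjunct is forced at 0.
0 ||-/- ~A since 2 is accessible from 0 and 2 ||- A.
So the root 0 does not force ~A \/ A; the model is a countermodel.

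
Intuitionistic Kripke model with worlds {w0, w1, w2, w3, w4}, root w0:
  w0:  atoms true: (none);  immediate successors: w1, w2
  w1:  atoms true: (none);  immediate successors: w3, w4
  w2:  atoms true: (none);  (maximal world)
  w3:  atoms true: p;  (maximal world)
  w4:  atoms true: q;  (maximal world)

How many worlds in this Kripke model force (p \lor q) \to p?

2

w0: does not force it — w0 \nVdash (p \lor q) \to p: at the accessible world w4, w4 \Vdash p \lor q but w4 \nVdash p.
w1: does not force it — w1 \nVdash (p \lor q) \to p: at the accessible world w4, w4 \Vdash p \lor q but w4 \nVdash p.
w2: forces it.
w3: forces it.
w4: does not force it — w4 \nVdash (p \lor q) \to p: already at w4 itself, w4 \Vdash p \lor q but w4 \nVdash p.
Worlds forcing the formula: {w2, w3}.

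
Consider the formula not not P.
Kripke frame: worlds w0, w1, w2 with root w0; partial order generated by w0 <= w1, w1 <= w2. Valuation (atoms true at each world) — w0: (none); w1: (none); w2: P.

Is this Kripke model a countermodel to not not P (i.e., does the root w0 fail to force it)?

No

w0 forces not not P: no world accessible from w0 forces not P.
So the root w0 forces not not P; the model is not a countermodel.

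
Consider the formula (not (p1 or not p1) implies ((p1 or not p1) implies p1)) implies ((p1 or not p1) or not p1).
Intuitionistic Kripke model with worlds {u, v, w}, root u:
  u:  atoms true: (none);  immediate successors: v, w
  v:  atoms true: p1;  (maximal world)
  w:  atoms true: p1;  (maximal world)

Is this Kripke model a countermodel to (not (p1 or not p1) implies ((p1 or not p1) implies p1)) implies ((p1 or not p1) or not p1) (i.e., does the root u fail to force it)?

Yes

u does not force (not (p1 or not p1) implies ((p1 or not p1) implies p1)) implies ((p1 or not p1) or not p1): already at u itself, u forces not (p1 or not p1) implies ((p1 or not p1) implies p1) but u does not force (p1 or not p1) or not p1.
u does not force (p1 or not p1) or not p1: neither disjunct is forced at u.
u does not force p1 or not p1: neither disjunct is forced at u.
u lacks atom p1, so u does not force p1.
So the root u does not force (not (p1 or not p1) implies ((p1 or not p1) implies p1)) implies ((p1 or not p1) or not p1); the model is a countermodel.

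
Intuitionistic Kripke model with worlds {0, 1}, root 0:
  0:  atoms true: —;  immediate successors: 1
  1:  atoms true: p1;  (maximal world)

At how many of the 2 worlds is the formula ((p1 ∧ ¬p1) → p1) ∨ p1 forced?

0: forces it.
1: forces it.
Worlds forcing the formula: {0, 1}.

2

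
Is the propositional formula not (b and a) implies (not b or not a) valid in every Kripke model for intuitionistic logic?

No

This is the constructively invalid direction of De Morgan's law for conjunction, which is not intuitionistically valid.
A Kripke countermodel: worlds u, v, w; order generated by u <= v, u <= w; atoms true at each world — u:{}; v:{b}; w:{a}.
u does not force not (b and a) implies (not b or not a): already at u itself, u forces not (b and a) but u does not force not b or not a.
u does not force not b or not a: neither disjunct is forced at u.
u does not force not b since v is accessible from u and v forces b.
So the root u does not force the formula.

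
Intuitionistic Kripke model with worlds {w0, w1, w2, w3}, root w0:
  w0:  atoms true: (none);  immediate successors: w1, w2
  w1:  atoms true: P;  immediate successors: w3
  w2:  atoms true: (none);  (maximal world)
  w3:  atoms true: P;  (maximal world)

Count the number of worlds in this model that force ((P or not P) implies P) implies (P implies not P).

w0: does not force it — w0 does not force ((P or not P) implies P) implies (P implies not P): at the accessible world w1, w1 forces (P or not P) implies P but w1 does not force P implies not P.
w1: does not force it — w1 does not force ((P or not P) implies P) implies (P implies not P): already at w1 itself, w1 forces (P or not P) implies P but w1 does not force P implies not P.
w2: forces it.
w3: does not force it.
Worlds forcing the formula: {w2}.

1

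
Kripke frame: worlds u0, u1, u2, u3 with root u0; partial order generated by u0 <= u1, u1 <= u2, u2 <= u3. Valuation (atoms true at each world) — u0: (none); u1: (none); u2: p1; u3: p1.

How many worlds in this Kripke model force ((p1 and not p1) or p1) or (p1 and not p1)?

2

u0: does not force it — u0 does not force ((p1 and not p1) or p1) or (p1 and not p1): neither disjunct is forced at u0.
u1: does not force it.
u2: forces it.
u3: forces it.
Worlds forcing the formula: {u2, u3}.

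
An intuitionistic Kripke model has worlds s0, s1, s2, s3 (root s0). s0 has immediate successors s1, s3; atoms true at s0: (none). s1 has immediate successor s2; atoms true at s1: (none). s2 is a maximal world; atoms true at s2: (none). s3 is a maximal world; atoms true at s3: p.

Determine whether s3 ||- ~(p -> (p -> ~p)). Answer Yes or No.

Yes

s3 ||- ~(p -> (p -> ~p)): no world accessible from s3 forces p -> (p -> ~p).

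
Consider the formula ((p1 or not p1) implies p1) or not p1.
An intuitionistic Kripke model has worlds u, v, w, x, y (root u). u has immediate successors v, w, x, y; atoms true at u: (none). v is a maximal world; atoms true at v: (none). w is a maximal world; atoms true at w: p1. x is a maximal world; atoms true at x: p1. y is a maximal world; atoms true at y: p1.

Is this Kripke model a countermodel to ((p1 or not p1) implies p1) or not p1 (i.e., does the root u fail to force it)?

Yes

u does not force ((p1 or not p1) implies p1) or not p1: neither disjunct is forced at u.
u does not force (p1 or not p1) implies p1: at the accessible world v, v forces p1 or not p1 but v does not force p1.
v lacks atom p1, so v does not force p1.
So the root u does not force ((p1 or not p1) implies p1) or not p1; the model is a countermodel.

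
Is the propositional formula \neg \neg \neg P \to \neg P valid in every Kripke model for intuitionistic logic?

This is triple-negation reduction, which is intuitionistically derivable.
Assume \neg \neg \neg P and suppose P. Then \neg \neg P (double-negation introduction), contradicting \neg \neg \neg P. So \neg P.

Yes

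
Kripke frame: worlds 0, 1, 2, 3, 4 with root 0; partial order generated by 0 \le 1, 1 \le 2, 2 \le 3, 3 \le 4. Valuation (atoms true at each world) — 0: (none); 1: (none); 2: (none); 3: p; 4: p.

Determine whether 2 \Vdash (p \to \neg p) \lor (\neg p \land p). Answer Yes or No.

2 \nVdash (p \to \neg p) \lor (\neg p \land p): neither disjunct is forced at 2.
2 \nVdash p \to \neg p: at the accessible world 3, 3 \Vdash p but 3 \nVdash \neg p.
3 \nVdash \neg p since 3 is accessible from 3 and 3 \Vdash p.

No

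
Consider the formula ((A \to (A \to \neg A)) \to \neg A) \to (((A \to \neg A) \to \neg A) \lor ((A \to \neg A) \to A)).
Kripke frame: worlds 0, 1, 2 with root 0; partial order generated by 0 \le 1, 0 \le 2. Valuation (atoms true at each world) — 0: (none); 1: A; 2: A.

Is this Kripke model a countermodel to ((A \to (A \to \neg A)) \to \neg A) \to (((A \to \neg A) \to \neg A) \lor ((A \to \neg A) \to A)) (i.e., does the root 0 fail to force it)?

No

0 \Vdash ((A \to (A \to \neg A)) \to \neg A) \to (((A \to \neg A) \to \neg A) \lor ((A \to \neg A) \to A)): every world accessible from 0 that forces (A \to (A \to \neg A)) \to \neg A (namely 0, 1, 2) also forces ((A \to \neg A) \to \neg A) \lor ((A \to \neg A) \to A).
So the root 0 forces ((A \to (A \to \neg A)) \to \neg A) \to (((A \to \neg A) \to \neg A) \lor ((A \to \neg A) \to A)); the model is not a countermodel.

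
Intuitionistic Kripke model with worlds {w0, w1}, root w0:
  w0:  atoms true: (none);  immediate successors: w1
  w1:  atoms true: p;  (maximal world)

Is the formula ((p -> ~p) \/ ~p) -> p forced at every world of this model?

w0 ||- ((p -> ~p) \/ ~p) -> p vacuously: no world accessible from w0 forces the antecedent (p -> ~p) \/ ~p.
Since the root w0 forces ((p -> ~p) \/ ~p) -> p and forcing is persistent (monotone upward), every world forces it.

Yes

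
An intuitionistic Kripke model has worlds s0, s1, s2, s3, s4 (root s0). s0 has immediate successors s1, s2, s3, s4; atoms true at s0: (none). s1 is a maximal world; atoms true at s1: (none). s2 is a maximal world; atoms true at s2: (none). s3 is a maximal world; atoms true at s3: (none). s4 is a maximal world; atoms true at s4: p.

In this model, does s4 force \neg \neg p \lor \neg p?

Yes

s4 \Vdash \neg \neg p \lor \neg p via the disjunct \neg \neg p.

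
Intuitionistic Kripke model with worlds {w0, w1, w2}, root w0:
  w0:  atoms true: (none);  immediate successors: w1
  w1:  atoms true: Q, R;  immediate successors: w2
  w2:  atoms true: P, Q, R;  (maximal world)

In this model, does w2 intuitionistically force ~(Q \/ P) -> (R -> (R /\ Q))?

w2 ||- ~(Q \/ P) -> (R -> (R /\ Q)) vacuously: no world accessible from w2 forces the antecedent ~(Q \/ P).

Yes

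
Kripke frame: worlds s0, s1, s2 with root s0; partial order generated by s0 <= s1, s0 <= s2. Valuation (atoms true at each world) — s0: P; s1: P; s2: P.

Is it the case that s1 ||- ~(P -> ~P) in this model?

Yes

s1 ||- ~(P -> ~P): no world accessible from s1 forces P -> ~P.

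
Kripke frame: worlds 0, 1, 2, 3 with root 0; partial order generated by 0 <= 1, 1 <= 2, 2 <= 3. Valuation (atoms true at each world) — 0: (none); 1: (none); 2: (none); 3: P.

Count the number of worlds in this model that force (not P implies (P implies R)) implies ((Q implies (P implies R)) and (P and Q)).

0

0: does not force it — 0 does not force (not P implies (P implies R)) implies ((Q implies (P implies R)) and (P and Q)): already at 0 itself, 0 forces not P implies (P implies R) but 0 does not force (Q implies (P implies R)) and (P and Q).
1: does not force it — 1 does not force (not P implies (P implies R)) implies ((Q implies (P implies R)) and (P and Q)): already at 1 itself, 1 forces not P implies (P implies R) but 1 does not force (Q implies (P implies R)) and (P and Q).
2: does not force it — 2 does not force (not P implies (P implies R)) implies ((Q implies (P implies R)) and (P and Q)): already at 2 itself, 2 forces not P implies (P implies R) but 2 does not force (Q implies (P implies R)) and (P and Q).
3: does not force it.
Worlds forcing the formula: { }.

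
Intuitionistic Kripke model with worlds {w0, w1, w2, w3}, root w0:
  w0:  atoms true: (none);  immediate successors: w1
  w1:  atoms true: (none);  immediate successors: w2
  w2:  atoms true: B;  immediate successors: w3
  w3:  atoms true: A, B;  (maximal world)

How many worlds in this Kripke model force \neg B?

0

w0: does not force it — w0 \nVdash \neg B since w2 is accessible from w0 and w2 \Vdash B.
w1: does not force it.
w2: does not force it.
w3: does not force it.
Worlds forcing the formula: { }.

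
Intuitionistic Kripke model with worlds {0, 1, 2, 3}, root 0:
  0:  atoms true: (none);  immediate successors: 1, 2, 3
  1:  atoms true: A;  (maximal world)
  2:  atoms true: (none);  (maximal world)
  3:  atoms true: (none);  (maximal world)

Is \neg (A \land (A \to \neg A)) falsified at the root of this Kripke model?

0 \Vdash \neg (A \land (A \to \neg A)): no world accessible from 0 forces A \land (A \to \neg A).
So the root 0 forces \neg (A \land (A \to \neg A)); the model is not a countermodel.

No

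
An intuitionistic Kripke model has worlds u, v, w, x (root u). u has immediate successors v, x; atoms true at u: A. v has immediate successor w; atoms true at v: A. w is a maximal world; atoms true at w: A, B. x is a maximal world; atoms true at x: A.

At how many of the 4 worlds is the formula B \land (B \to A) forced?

u: does not force it — u \nVdash B \land (B \to A) since u fails B.
v: does not force it — v \nVdash B \land (B \to A) since v fails B.
w: forces it.
x: does not force it — x \nVdash B \land (B \to A) since x fails B.
Worlds forcing the formula: {w}.

1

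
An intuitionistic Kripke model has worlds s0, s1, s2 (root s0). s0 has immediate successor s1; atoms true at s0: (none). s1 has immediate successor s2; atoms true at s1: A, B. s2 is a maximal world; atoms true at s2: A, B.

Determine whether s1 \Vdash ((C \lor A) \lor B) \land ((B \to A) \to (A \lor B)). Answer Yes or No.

Yes

s1 \Vdash ((C \lor A) \lor B) \land ((B \to A) \to (A \lor B)) since s1 forces both conjuncts.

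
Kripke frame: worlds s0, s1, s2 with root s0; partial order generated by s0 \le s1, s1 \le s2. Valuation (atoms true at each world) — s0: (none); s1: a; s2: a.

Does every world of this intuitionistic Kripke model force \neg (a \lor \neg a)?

No

Not every world: s0 \nVdash \neg (a \lor \neg a).
s0 \nVdash \neg (a \lor \neg a) since s1 is accessible from s0 and s1 \Vdash a \lor \neg a.
s1 \Vdash a \lor \neg a via the disjunct a.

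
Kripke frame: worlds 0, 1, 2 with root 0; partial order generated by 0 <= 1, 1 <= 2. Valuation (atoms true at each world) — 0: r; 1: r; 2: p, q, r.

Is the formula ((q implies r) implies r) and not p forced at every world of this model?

Not every world: 0 does not force ((q implies r) implies r) and not p.
0 does not force ((q implies r) implies r) and not p since 0 fails not p.

No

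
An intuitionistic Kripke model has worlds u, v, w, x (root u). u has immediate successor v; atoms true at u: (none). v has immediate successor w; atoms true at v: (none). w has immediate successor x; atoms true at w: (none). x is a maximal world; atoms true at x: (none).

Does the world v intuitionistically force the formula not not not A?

Yes

v forces not not not A: no world accessible from v forces not not A.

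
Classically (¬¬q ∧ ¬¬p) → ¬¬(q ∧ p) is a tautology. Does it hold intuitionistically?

This is the distribution of double negation over conjunction, which is intuitionistically derivable.
Assume ¬¬q, ¬¬p, and ¬(q ∧ p). From q we'd get ¬p (since q ∧ p is refuted), contradicting ¬¬p; so ¬q, contradicting ¬¬q.

Yes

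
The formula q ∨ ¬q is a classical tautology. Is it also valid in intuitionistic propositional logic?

No

This is the law of excluded middle, which is not intuitionistically valid.
A Kripke countermodel: worlds 0, 1; order generated by 0 ≤ 1; atoms true at each world — 0:{}; 1:{q}.
0 ⊮ q ∨ ¬q: neither disjunct is forced at 0.
0 lacks atom q, so 0 ⊮ q.
So the root 0 does not force the formula.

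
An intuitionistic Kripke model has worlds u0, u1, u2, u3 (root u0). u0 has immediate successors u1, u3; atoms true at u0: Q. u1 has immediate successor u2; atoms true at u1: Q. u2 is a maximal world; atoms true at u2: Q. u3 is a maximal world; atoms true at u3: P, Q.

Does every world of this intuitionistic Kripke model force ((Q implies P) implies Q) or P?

u0 forces ((Q implies P) implies Q) or P via the disjunct (Q implies P) implies Q.
Since the root u0 forces ((Q implies P) implies Q) or P and forcing is persistent (monotone upward), every world forces it.

Yes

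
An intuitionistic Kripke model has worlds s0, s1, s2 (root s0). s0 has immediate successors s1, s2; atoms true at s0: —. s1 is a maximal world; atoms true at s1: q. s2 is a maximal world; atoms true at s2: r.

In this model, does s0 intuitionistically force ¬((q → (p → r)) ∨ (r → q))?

s0 ⊮ ¬((q → (p → r)) ∨ (r → q)) since s0 is accessible from s0 and s0 ⊩ (q → (p → r)) ∨ (r → q).
s0 ⊩ (q → (p → r)) ∨ (r → q) via the disjunct q → (p → r).

No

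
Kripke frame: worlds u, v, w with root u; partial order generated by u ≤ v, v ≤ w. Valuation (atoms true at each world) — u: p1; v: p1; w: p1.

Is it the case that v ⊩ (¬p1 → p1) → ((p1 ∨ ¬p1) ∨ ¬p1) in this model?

Yes

v ⊩ (¬p1 → p1) → ((p1 ∨ ¬p1) ∨ ¬p1): every world accessible from v that forces ¬p1 → p1 (namely v, w) also forces (p1 ∨ ¬p1) ∨ ¬p1.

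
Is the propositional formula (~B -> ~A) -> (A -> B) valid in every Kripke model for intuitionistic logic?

This is the converse of contraposition, which is not intuitionistically valid.
A Kripke countermodel: worlds a, b; order generated by a <= b; atoms true at each world — a:{A}; b:{A,B}.
a ||-/- (~B -> ~A) -> (A -> B): already at a itself, a ||- ~B -> ~A but a ||-/- A -> B.
a ||-/- A -> B: already at a itself, a ||- A but a ||-/- B.
a lacks atom B, so a ||-/- B.
So the root a does not force the formula.

No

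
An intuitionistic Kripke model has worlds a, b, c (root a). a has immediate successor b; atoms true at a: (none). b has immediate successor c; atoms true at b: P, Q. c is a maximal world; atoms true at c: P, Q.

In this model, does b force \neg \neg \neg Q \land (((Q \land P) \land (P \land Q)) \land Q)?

No

b \nVdash \neg \neg \neg Q \land (((Q \land P) \land (P \land Q)) \land Q) since b fails \neg \neg \neg Q.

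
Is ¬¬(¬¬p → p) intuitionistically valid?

This is the double negation of double-negation elimination, which is intuitionistically derivable.
By Glivenko's theorem the double negation of any classical propositional tautology is intuitionistically provable; ¬¬p → p is classically a tautology.

Yes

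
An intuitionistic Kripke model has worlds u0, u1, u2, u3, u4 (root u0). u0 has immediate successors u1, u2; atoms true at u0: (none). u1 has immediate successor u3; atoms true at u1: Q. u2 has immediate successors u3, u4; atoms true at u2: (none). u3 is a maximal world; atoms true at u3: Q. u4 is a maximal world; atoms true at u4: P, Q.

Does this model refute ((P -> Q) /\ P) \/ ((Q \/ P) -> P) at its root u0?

u0 ||-/- ((P -> Q) /\ P) \/ ((Q \/ P) -> P): neither disjunct is forced at u0.
u0 ||-/- (P -> Q) /\ P since u0 fails P.
So the root u0 does not force ((P -> Q) /\ P) \/ ((Q \/ P) -> P); the model is a countermodel.

Yes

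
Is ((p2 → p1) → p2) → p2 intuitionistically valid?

No

This is Peirce's law, which is not intuitionistically valid.
A Kripke countermodel: worlds u0, u1; order generated by u0 ≤ u1; atoms true at each world — u0:{}; u1:{p2}.
u0 ⊮ ((p2 → p1) → p2) → p2: already at u0 itself, u0 ⊩ (p2 → p1) → p2 but u0 ⊮ p2.
u0 lacks atom p2, so u0 ⊮ p2.
So the root u0 does not force the formula.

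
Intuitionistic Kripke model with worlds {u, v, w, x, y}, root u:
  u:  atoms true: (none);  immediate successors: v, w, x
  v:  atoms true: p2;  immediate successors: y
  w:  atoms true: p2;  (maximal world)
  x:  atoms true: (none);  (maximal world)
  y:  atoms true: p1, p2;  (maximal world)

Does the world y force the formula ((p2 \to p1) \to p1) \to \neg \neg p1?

y \Vdash ((p2 \to p1) \to p1) \to \neg \neg p1: every world accessible from y that forces (p2 \to p1) \to p1 (namely y) also forces \neg \neg p1.

Yes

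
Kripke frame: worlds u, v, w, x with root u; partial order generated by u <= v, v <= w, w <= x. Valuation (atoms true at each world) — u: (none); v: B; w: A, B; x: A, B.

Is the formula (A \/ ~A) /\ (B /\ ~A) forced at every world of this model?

Not every world: u ||-/- (A \/ ~A) /\ (B /\ ~A).
u ||-/- (A \/ ~A) /\ (B /\ ~A) since u fails A \/ ~A.

No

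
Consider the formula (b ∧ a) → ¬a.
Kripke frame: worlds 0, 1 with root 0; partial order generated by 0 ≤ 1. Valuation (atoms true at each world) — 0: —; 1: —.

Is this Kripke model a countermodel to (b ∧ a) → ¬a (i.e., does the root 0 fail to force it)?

No

0 ⊩ (b ∧ a) → ¬a vacuously: no world accessible from 0 forces the antecedent b ∧ a.
So the root 0 forces (b ∧ a) → ¬a; the model is not a countermodel.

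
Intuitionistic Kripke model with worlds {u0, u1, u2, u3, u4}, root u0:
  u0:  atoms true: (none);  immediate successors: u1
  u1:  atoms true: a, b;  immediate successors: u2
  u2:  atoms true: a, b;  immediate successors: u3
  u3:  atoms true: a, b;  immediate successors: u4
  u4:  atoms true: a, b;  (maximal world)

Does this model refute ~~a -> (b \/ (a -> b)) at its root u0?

No

u0 ||- ~~a -> (b \/ (a -> b)): every world accessible from u0 that forces ~~a (namely u0, u1, u2, u3, u4) also forces b \/ (a -> b).
So the root u0 forces ~~a -> (b \/ (a -> b)); the model is not a countermodel.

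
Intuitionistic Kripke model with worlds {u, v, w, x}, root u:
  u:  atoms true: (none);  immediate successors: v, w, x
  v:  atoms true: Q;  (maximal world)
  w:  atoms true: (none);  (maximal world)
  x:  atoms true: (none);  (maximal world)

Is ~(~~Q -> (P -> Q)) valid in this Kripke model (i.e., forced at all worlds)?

Not every world: u ||-/- ~(~~Q -> (P -> Q)).
u ||-/- ~(~~Q -> (P -> Q)) since u is accessible from u and u ||- ~~Q -> (P -> Q).
u ||- ~~Q -> (P -> Q): every world accessible from u that forces ~~Q (namely v) also forces P -> Q.

No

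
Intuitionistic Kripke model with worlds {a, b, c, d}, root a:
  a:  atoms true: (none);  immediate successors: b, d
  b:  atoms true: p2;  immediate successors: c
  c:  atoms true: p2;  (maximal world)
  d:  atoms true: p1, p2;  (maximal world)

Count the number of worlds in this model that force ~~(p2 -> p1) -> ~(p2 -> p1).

a: does not force it — a ||-/- ~~(p2 -> p1) -> ~(p2 -> p1): at the accessible world d, d ||- ~~(p2 -> p1) but d ||-/- ~(p2 -> p1).
b: forces it.
c: forces it.
d: does not force it.
Worlds forcing the formula: {b, c}.

2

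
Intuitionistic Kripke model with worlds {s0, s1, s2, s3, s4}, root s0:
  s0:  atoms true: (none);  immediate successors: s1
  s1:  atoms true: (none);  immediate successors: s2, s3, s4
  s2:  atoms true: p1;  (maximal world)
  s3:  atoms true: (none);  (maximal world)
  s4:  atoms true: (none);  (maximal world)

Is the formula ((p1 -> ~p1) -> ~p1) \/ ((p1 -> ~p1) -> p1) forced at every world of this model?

Yes

s0 ||- ((p1 -> ~p1) -> ~p1) \/ ((p1 -> ~p1) -> p1) via the disjunct (p1 -> ~p1) -> ~p1.
Since the root s0 forces ((p1 -> ~p1) -> ~p1) \/ ((p1 -> ~p1) -> p1) and forcing is persistent (monotone upward), every world forces it.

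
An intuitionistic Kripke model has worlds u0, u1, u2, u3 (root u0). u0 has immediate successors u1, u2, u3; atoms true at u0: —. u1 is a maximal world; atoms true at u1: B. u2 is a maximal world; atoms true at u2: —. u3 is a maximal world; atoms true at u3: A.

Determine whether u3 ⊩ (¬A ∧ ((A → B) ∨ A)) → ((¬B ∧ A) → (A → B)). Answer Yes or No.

Yes

u3 ⊩ (¬A ∧ ((A → B) ∨ A)) → ((¬B ∧ A) → (A → B)) vacuously: no world accessible from u3 forces the antecedent ¬A ∧ ((A → B) ∨ A).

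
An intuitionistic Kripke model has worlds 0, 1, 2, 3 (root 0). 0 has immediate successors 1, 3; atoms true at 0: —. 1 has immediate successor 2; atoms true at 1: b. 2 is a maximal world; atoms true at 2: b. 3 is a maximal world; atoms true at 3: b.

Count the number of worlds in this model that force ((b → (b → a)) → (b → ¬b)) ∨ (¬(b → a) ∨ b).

0: forces it.
1: forces it.
2: forces it.
3: forces it.
Worlds forcing the formula: {0, 1, 2, 3}.

4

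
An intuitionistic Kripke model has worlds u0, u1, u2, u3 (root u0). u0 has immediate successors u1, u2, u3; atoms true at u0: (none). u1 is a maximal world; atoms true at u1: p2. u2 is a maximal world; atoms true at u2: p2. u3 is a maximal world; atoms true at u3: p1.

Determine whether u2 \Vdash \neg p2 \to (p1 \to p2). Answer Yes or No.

Yes

u2 \Vdash \neg p2 \to (p1 \to p2) vacuously: no world accessible from u2 forces the antecedent \neg p2.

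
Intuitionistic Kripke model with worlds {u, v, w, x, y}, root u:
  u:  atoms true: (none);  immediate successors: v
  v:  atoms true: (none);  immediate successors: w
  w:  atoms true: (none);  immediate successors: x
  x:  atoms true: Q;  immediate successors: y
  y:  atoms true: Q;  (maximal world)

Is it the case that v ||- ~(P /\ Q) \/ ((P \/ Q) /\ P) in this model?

v ||- ~(P /\ Q) \/ ((P \/ Q) /\ P) via the disjunct ~(P /\ Q).

Yes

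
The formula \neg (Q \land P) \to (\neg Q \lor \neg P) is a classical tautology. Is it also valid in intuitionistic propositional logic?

No

This is the constructively invalid direction of De Morgan's law for conjunction, which is not intuitionistically valid.
A Kripke countermodel: worlds s0, s1, s2; order generated by s0 \le s1, s0 \le s2; atoms true at each world — s0:{}; s1:{Q}; s2:{P}.
s0 \nVdash \neg (Q \land P) \to (\neg Q \lor \neg P): already at s0 itself, s0 \Vdash \neg (Q \land P) but s0 \nVdash \neg Q \lor \neg P.
s0 \nVdash \neg Q \lor \neg P: neither disjunct is forced at s0.
s0 \nVdash \neg Q since s1 is accessible from s0 and s1 \Vdash Q.
So the root s0 does not force the formula.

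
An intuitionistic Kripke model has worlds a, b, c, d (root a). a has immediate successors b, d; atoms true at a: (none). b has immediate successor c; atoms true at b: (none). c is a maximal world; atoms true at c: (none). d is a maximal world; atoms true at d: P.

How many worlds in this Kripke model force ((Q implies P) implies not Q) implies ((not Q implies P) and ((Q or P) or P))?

a: does not force it — a does not force ((Q implies P) implies not Q) implies ((not Q implies P) and ((Q or P) or P)): already at a itself, a forces (Q implies P) implies not Q but a does not force (not Q implies P) and ((Q or P) or P).
b: does not force it — b does not force ((Q implies P) implies not Q) implies ((not Q implies P) and ((Q or P) or P)): already at b itself, b forces (Q implies P) implies not Q but b does not force (not Q implies P) and ((Q or P) or P).
c: does not force it.
d: forces it.
Worlds forcing the formula: {d}.

1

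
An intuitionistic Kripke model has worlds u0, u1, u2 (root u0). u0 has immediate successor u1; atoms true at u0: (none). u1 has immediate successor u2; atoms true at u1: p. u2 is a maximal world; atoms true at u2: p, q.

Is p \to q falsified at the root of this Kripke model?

u0 \nVdash p \to q: at the accessible world u1, u1 \Vdash p but u1 \nVdash q.
u1 lacks atom q, so u1 \nVdash q.
So the root u0 does not force p \to q; the model is a countermodel.

Yes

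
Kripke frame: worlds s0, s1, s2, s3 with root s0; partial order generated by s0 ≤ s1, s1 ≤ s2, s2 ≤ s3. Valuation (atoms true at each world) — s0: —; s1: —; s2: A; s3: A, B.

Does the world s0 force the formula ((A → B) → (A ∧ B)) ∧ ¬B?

s0 ⊮ ((A → B) → (A ∧ B)) ∧ ¬B since s0 fails ¬B.

No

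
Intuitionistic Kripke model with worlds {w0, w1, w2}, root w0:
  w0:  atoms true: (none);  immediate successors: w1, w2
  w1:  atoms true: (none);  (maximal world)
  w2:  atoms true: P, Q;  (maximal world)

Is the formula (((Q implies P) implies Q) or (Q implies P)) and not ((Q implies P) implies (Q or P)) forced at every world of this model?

Not every world: w0 does not force (((Q implies P) implies Q) or (Q implies P)) and not ((Q implies P) implies (Q or P)).
w0 does not force (((Q implies P) implies Q) or (Q implies P)) and not ((Q implies P) implies (Q or P)) since w0 fails not ((Q implies P) implies (Q or P)).

No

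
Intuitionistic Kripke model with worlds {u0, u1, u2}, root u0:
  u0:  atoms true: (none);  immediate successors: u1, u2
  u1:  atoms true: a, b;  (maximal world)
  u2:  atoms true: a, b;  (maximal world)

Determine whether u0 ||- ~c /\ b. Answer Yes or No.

u0 ||-/- ~c /\ b since u0 fails b.

No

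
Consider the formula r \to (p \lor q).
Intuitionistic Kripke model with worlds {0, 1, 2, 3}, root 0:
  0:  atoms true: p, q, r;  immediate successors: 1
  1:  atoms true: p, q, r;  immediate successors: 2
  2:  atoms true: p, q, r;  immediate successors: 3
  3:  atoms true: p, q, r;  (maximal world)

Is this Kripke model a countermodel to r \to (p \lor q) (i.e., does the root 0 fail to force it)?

No

0 \Vdash r \to (p \lor q): every world accessible from 0 that forces r (namely 0, 1, 2, 3) also forces p \lor q.
So the root 0 forces r \to (p \lor q); the model is not a countermodel.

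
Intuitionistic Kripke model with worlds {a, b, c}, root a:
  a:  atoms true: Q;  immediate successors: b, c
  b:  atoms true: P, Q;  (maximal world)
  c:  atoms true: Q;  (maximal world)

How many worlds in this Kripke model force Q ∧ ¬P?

a: does not force it — a ⊮ Q ∧ ¬P since a fails ¬P.
b: does not force it.
c: forces it.
Worlds forcing the formula: {c}.

1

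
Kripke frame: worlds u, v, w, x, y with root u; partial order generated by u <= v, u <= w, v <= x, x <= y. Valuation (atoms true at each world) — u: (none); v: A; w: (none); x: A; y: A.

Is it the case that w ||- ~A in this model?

w ||- ~A: no world accessible from w forces A.

Yes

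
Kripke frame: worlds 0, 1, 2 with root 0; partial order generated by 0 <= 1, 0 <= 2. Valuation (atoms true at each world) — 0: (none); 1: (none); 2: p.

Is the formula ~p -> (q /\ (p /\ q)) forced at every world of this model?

No

Not every world: 0 ||-/- ~p -> (q /\ (p /\ q)).
0 ||-/- ~p -> (q /\ (p /\ q)): at the accessible world 1, 1 ||- ~p but 1 ||-/- q /\ (p /\ q).
1 ||-/- q /\ (p /\ q) since 1 fails q.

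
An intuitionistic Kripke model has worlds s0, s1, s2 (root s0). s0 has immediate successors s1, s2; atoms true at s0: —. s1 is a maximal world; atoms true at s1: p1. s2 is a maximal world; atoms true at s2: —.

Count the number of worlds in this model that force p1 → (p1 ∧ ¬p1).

1

s0: does not force it — s0 ⊮ p1 → (p1 ∧ ¬p1): at the accessible world s1, s1 ⊩ p1 but s1 ⊮ p1 ∧ ¬p1.
s1: does not force it.
s2: forces it.
Worlds forcing the formula: {s2}.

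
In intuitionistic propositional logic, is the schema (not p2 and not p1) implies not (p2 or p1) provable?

Yes

This is a constructively valid De Morgan direction (conjunction of negations to negated disjunction), which is intuitionistically derivable.
If both not p2 and not p1 hold at a world, no accessible world forces p2 or forces p1, so none forces p2 or p1.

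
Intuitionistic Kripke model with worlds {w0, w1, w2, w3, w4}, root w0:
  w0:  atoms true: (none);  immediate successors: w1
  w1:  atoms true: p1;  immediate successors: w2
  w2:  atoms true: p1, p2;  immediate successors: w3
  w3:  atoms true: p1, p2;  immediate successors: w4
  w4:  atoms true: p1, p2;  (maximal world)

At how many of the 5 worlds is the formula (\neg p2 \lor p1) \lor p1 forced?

w0: does not force it — w0 \nVdash (\neg p2 \lor p1) \lor p1: neither disjunct is forced at w0.
w1: forces it.
w2: forces it.
w3: forces it.
w4: forces it.
Worlds forcing the formula: {w1, w2, w3, w4}.

4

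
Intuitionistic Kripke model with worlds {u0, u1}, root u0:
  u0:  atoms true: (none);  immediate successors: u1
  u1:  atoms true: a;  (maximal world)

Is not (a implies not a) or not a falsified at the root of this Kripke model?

No

u0 forces not (a implies not a) or not a via the disjunct not (a implies not a).
So the root u0 forces not (a implies not a) or not a; the model is not a countermodel.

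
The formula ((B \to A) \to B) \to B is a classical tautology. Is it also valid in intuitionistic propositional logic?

No

This is Peirce's law, which is not intuitionistically valid.
A Kripke countermodel: worlds w0, w1; order generated by w0 \le w1; atoms true at each world — w0:{}; w1:{B}.
w0 \nVdash ((B \to A) \to B) \to B: already at w0 itself, w0 \Vdash (B \to A) \to B but w0 \nVdash B.
w0 lacks atom B, so w0 \nVdash B.
So the root w0 does not force the formula.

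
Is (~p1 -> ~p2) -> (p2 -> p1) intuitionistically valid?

No

This is the converse of contraposition, which is not intuitionistically valid.
A Kripke countermodel: worlds s0, s1; order generated by s0 <= s1; atoms true at each world — s0:{p2}; s1:{p1,p2}.
s0 ||-/- (~p1 -> ~p2) -> (p2 -> p1): already at s0 itself, s0 ||- ~p1 -> ~p2 but s0 ||-/- p2 -> p1.
s0 ||-/- p2 -> p1: already at s0 itself, s0 ||- p2 but s0 ||-/- p1.
s0 lacks atom p1, so s0 ||-/- p1.
So the root s0 does not force the formula.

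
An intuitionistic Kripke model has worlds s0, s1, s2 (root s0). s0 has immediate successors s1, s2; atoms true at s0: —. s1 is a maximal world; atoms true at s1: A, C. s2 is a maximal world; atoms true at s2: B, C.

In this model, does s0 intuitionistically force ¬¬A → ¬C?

No

s0 ⊮ ¬¬A → ¬C: at the accessible world s1, s1 ⊩ ¬¬A but s1 ⊮ ¬C.
s1 ⊮ ¬C since s1 is accessible from s1 and s1 ⊩ C.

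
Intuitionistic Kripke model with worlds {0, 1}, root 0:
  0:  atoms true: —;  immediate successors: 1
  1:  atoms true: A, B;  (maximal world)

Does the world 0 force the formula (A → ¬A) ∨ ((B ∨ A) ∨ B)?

No

0 ⊮ (A → ¬A) ∨ ((B ∨ A) ∨ B): neither disjunct is forced at 0.
0 ⊮ A → ¬A: at the accessible world 1, 1 ⊩ A but 1 ⊮ ¬A.
1 ⊮ ¬A since 1 is accessible from 1 and 1 ⊩ A.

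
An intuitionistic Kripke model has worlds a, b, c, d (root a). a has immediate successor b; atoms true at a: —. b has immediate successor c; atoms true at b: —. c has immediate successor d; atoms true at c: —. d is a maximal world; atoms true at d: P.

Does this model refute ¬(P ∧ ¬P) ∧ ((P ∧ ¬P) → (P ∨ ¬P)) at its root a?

a ⊩ ¬(P ∧ ¬P) ∧ ((P ∧ ¬P) → (P ∨ ¬P)) since a forces both conjuncts.
So the root a forces ¬(P ∧ ¬P) ∧ ((P ∧ ¬P) → (P ∨ ¬P)); the model is not a countermodel.

No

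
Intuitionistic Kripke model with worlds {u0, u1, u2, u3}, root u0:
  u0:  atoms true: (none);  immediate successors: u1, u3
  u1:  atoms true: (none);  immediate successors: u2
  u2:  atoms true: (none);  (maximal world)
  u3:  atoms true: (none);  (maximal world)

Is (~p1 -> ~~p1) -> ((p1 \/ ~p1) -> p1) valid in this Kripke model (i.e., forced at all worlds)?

u0 ||- (~p1 -> ~~p1) -> ((p1 \/ ~p1) -> p1) vacuously: no world accessible from u0 forces the antecedent ~p1 -> ~~p1.
Since the root u0 forces (~p1 -> ~~p1) -> ((p1 \/ ~p1) -> p1) and forcing is persistent (monotone upward), every world forces it.

Yes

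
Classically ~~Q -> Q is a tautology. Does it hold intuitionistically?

This is double-negation elimination, which is not intuitionistically valid.
A Kripke countermodel: worlds s0, s1; order generated by s0 <= s1; atoms true at each world — s0:{}; s1:{Q}.
s0 ||-/- ~~Q -> Q: already at s0 itself, s0 ||- ~~Q but s0 ||-/- Q.
s0 lacks atom Q, so s0 ||-/- Q.
So the root s0 does not force the formula.

No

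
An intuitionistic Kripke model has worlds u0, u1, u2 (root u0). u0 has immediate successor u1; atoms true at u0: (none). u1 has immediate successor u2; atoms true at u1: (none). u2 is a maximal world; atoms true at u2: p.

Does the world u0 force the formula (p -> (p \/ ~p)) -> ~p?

No

u0 ||-/- (p -> (p \/ ~p)) -> ~p: already at u0 itself, u0 ||- p -> (p \/ ~p) but u0 ||-/- ~p.
u0 ||-/- ~p since u2 is accessible from u0 and u2 ||- p.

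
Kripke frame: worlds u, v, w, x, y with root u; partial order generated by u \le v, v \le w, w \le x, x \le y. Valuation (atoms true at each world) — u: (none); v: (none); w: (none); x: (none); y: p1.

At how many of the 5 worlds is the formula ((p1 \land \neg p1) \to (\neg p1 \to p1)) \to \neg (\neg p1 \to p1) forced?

0

u: does not force it — u \nVdash ((p1 \land \neg p1) \to (\neg p1 \to p1)) \to \neg (\neg p1 \to p1): already at u itself, u \Vdash (p1 \land \neg p1) \to (\neg p1 \to p1) but u \nVdash \neg (\neg p1 \to p1).
v: does not force it — v \nVdash ((p1 \land \neg p1) \to (\neg p1 \to p1)) \to \neg (\neg p1 \to p1): already at v itself, v \Vdash (p1 \land \neg p1) \to (\neg p1 \to p1) but v \nVdash \neg (\neg p1 \to p1).
w: does not force it.
x: does not force it.
y: does not force it.
Worlds forcing the formula: { }.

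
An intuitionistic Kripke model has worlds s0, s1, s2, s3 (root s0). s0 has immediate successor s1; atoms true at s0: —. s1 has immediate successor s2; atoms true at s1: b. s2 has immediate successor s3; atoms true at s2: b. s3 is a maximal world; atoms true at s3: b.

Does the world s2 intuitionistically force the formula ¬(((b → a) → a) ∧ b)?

No

s2 ⊮ ¬(((b → a) → a) ∧ b) since s2 is accessible from s2 and s2 ⊩ ((b → a) → a) ∧ b.
s2 ⊩ ((b → a) → a) ∧ b since s2 forces both conjuncts.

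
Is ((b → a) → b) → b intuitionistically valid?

This is Peirce's law, which is not intuitionistically valid.
A Kripke countermodel: worlds u, v; order generated by u ≤ v; atoms true at each world — u:{}; v:{b}.
u ⊮ ((b → a) → b) → b: already at u itself, u ⊩ (b → a) → b but u ⊮ b.
u lacks atom b, so u ⊮ b.
So the root u does not force the formula.

No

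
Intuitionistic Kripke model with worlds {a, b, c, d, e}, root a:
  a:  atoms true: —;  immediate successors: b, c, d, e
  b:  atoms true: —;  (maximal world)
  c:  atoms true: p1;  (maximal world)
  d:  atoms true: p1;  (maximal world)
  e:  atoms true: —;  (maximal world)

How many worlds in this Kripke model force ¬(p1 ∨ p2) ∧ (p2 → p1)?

2

a: does not force it — a ⊮ ¬(p1 ∨ p2) ∧ (p2 → p1) since a fails ¬(p1 ∨ p2).
b: forces it.
c: does not force it.
d: does not force it.
e: forces it.
Worlds forcing the formula: {b, e}.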